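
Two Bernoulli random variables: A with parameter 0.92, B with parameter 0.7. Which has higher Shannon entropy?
B

For binary distributions, entropy is maximized at p=0.5 and decreases as p moves toward 0 or 1.

H(A) = H(0.92) = 0.4022 bits
H(B) = H(0.7) = 0.8813 bits

Distribution B (p=0.7) is closer to uniform (p=0.5), so it has higher entropy.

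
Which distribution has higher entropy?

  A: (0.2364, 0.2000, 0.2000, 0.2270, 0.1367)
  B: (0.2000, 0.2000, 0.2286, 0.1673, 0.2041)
B

Both distributions are close to uniform, making this a harder comparison.

H(A) = 2.2986 bits
H(B) = 2.3150 bits

The distribution closer to uniform has higher entropy.
Answer: B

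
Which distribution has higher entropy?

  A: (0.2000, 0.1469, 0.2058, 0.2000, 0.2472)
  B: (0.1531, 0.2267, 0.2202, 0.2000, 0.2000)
B

Both distributions are close to uniform, making this a harder comparison.

H(A) = 2.3031 bits
H(B) = 2.3094 bits

The distribution closer to uniform has higher entropy.
Answer: B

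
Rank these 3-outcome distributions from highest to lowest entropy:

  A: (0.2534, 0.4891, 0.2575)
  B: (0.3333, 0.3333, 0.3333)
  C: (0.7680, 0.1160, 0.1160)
B > A > C

Key insight: Entropy is maximized by uniform distributions and minimized by concentrated distributions.

- Uniform distributions have maximum entropy log₂(3) = 1.5850 bits
- The more "peaked" or concentrated a distribution, the lower its entropy

Entropies:
  H(A) = 1.5106 bits
  H(B) = 1.5850 bits
  H(C) = 1.0135 bits

Ranking: B > A > C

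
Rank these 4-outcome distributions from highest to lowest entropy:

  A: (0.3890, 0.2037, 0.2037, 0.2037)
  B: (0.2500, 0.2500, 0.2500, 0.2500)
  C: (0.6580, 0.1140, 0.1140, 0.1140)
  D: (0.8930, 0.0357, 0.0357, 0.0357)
B > A > C > D

Key insight: Entropy is maximized by uniform distributions and minimized by concentrated distributions.

Entropies:
  H(A) = 1.9326 bits
  H(B) = 2.0000 bits
  H(C) = 1.4688 bits
  H(D) = 0.6604 bits

Ranking: B > A > C > D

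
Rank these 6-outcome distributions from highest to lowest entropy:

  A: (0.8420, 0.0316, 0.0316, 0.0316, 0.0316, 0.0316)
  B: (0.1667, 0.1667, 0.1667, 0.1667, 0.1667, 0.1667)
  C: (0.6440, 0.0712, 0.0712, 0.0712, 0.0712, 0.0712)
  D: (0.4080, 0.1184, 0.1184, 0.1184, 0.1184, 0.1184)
B > D > C > A

Key insight: Entropy is maximized by uniform distributions and minimized by concentrated distributions.

Entropies:
  H(A) = 0.9964 bits
  H(B) = 2.5850 bits
  H(C) = 1.7659 bits
  H(D) = 2.3500 bits

Ranking: B > D > C > A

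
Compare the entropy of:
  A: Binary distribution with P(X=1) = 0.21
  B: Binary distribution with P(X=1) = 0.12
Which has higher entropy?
A

For binary distributions, entropy is maximized at p=0.5 and decreases as p moves toward 0 or 1.

H(A) = H(0.21) = 0.7415 bits
H(B) = H(0.12) = 0.5294 bits

Distribution A (p=0.21) is closer to uniform (p=0.5), so it has higher entropy.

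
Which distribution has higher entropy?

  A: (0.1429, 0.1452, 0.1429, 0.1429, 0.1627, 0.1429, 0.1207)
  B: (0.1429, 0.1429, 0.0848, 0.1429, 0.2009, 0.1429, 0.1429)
A

Both distributions are close to uniform, making this a harder comparison.

H(A) = 2.8028 bits
H(B) = 2.7723 bits

The distribution closer to uniform has higher entropy.
Answer: A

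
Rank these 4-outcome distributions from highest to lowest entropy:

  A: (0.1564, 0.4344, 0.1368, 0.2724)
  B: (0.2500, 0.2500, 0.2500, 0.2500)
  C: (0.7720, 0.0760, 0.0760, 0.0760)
B > A > C

Key insight: Entropy is maximized by uniform distributions and minimized by concentrated distributions.

- Uniform distributions have maximum entropy log₂(4) = 2.0000 bits
- The more "peaked" or concentrated a distribution, the lower its entropy

Entropies:
  H(A) = 1.8448 bits
  H(B) = 2.0000 bits
  H(C) = 1.1359 bits

Ranking: B > A > C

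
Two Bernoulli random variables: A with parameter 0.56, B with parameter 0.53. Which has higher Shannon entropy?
B

For binary distributions, entropy is maximized at p=0.5 and decreases as p moves toward 0 or 1.

H(A) = H(0.56) = 0.9896 bits
H(B) = H(0.53) = 0.9974 bits

Distribution B (p=0.53) is closer to uniform (p=0.5), so it has higher entropy.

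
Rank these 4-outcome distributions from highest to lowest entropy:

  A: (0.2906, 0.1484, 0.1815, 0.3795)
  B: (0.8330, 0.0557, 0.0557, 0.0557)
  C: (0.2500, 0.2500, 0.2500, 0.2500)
C > A > B

Key insight: Entropy is maximized by uniform distributions and minimized by concentrated distributions.

- Uniform distributions have maximum entropy log₂(4) = 2.0000 bits
- The more "peaked" or concentrated a distribution, the lower its entropy

Entropies:
  H(A) = 1.9039 bits
  H(B) = 0.9155 bits
  H(C) = 2.0000 bits

Ranking: C > A > B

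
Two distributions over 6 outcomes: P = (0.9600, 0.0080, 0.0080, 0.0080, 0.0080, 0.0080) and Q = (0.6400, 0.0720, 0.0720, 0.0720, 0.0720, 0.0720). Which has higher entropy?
Q

P is highly concentrated on one outcome (96%), making it nearly deterministic. Q spreads its mass more evenly (max 64%). The more spread-out distribution has higher entropy: H(P) ≈ 0.335 bits, H(Q) ≈ 1.779 bits.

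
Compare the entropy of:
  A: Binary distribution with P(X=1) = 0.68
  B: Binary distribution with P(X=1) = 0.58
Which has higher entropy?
B

For binary distributions, entropy is maximized at p=0.5 and decreases as p moves toward 0 or 1.

H(A) = H(0.68) = 0.9044 bits
H(B) = H(0.58) = 0.9815 bits

Distribution B (p=0.58) is closer to uniform (p=0.5), so it has higher entropy.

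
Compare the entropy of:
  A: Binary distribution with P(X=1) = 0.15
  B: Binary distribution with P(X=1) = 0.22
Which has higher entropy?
B

For binary distributions, entropy is maximized at p=0.5 and decreases as p moves toward 0 or 1.

H(A) = H(0.15) = 0.6098 bits
H(B) = H(0.22) = 0.7602 bits

Distribution B (p=0.22) is closer to uniform (p=0.5), so it has higher entropy.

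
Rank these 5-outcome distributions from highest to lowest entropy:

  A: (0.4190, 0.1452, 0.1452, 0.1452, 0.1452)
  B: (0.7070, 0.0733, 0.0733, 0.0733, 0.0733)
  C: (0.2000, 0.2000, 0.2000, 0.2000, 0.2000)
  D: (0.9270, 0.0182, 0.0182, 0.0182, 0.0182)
C > A > B > D

Key insight: Entropy is maximized by uniform distributions and minimized by concentrated distributions.

Entropies:
  H(A) = 2.1430 bits
  H(B) = 1.4586 bits
  H(C) = 2.3219 bits
  H(D) = 0.5230 bits

Ranking: C > A > B > D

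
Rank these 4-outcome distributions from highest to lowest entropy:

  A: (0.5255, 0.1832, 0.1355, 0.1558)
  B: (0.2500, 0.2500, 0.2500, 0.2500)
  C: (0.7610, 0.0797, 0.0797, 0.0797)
B > A > C

Key insight: Entropy is maximized by uniform distributions and minimized by concentrated distributions.

- Uniform distributions have maximum entropy log₂(4) = 2.0000 bits
- The more "peaked" or concentrated a distribution, the lower its entropy

Entropies:
  H(A) = 1.7451 bits
  H(B) = 2.0000 bits
  H(C) = 1.1722 bits

Ranking: B > A > C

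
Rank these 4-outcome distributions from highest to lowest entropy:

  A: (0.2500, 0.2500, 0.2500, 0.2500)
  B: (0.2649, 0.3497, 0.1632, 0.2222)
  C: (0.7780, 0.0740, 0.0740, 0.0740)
A > B > C

Key insight: Entropy is maximized by uniform distributions and minimized by concentrated distributions.

- Uniform distributions have maximum entropy log₂(4) = 2.0000 bits
- The more "peaked" or concentrated a distribution, the lower its entropy

Entropies:
  H(A) = 2.0000 bits
  H(B) = 1.9467 bits
  H(C) = 1.1157 bits

Ranking: A > B > C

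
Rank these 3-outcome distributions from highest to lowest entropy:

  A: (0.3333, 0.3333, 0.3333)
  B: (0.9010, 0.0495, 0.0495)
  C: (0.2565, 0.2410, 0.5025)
A > C > B

Key insight: Entropy is maximized by uniform distributions and minimized by concentrated distributions.

- Uniform distributions have maximum entropy log₂(3) = 1.5850 bits
- The more "peaked" or concentrated a distribution, the lower its entropy

Entropies:
  H(A) = 1.5850 bits
  H(B) = 0.5648 bits
  H(C) = 1.4971 bits

Ranking: A > C > B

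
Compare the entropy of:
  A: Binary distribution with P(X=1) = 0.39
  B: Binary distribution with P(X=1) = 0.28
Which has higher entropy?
A

For binary distributions, entropy is maximized at p=0.5 and decreases as p moves toward 0 or 1.

H(A) = H(0.39) = 0.9648 bits
H(B) = H(0.28) = 0.8555 bits

Distribution A (p=0.39) is closer to uniform (p=0.5), so it has higher entropy.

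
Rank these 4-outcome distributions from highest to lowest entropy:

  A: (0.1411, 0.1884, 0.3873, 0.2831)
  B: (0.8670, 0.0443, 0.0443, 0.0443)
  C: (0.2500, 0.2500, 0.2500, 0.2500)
C > A > B

Key insight: Entropy is maximized by uniform distributions and minimized by concentrated distributions.

- Uniform distributions have maximum entropy log₂(4) = 2.0000 bits
- The more "peaked" or concentrated a distribution, the lower its entropy

Entropies:
  H(A) = 1.8978 bits
  H(B) = 0.7764 bits
  H(C) = 2.0000 bits

Ranking: C > A > B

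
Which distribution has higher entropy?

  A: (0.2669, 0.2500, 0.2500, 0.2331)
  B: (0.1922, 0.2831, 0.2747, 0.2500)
A

Both distributions are close to uniform, making this a harder comparison.

H(A) = 1.9983 bits
H(B) = 1.9848 bits

The distribution closer to uniform has higher entropy.
Answer: A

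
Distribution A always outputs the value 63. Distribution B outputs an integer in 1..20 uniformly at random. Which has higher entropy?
B

A is deterministic, so H(A) = 0. B is uniform over 20 outcomes, so H(B) = log₂(20) = 4.322 bits. Any distribution with genuine randomness has higher entropy than a deterministic one.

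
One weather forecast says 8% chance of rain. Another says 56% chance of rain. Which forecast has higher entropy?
56% forecast

Treat each forecast as a Bernoulli distribution. Binary entropy is maximized at p=0.5 and falls off symmetrically toward 0 or 1. The 56% forecast is closer to 50%, so it is more uncertain. H(8%) ≈ 0.402 bits, H(56%) ≈ 0.990 bits.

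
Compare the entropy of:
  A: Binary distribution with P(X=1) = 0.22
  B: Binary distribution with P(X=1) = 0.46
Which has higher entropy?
B

For binary distributions, entropy is maximized at p=0.5 and decreases as p moves toward 0 or 1.

H(A) = H(0.22) = 0.7602 bits
H(B) = H(0.46) = 0.9954 bits

Distribution B (p=0.46) is closer to uniform (p=0.5), so it has higher entropy.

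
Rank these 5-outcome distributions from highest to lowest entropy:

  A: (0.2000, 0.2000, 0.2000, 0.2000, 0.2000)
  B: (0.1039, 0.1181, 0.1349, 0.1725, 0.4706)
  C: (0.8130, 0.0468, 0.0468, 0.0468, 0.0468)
A > B > C

Key insight: Entropy is maximized by uniform distributions and minimized by concentrated distributions.

- Uniform distributions have maximum entropy log₂(5) = 2.3219 bits
- The more "peaked" or concentrated a distribution, the lower its entropy

Entropies:
  H(A) = 2.3219 bits
  H(B) = 2.0423 bits
  H(C) = 1.0692 bits

Ranking: A > B > C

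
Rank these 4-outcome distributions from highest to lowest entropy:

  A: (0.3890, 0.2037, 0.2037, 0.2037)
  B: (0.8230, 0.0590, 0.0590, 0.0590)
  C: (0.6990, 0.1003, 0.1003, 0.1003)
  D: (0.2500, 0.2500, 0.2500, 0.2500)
D > A > C > B

Key insight: Entropy is maximized by uniform distributions and minimized by concentrated distributions.

Entropies:
  H(A) = 1.9326 bits
  H(B) = 0.9540 bits
  H(C) = 1.3596 bits
  H(D) = 2.0000 bits

Ranking: D > A > C > B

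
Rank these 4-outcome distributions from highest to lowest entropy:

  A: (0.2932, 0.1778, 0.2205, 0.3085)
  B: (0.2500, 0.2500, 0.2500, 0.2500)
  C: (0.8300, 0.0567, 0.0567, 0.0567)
B > A > C

Key insight: Entropy is maximized by uniform distributions and minimized by concentrated distributions.

- Uniform distributions have maximum entropy log₂(4) = 2.0000 bits
- The more "peaked" or concentrated a distribution, the lower its entropy

Entropies:
  H(A) = 1.9664 bits
  H(B) = 2.0000 bits
  H(C) = 0.9271 bits

Ranking: B > A > C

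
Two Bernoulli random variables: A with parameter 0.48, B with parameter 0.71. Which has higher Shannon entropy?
A

For binary distributions, entropy is maximized at p=0.5 and decreases as p moves toward 0 or 1.

H(A) = H(0.48) = 0.9988 bits
H(B) = H(0.71) = 0.8687 bits

Distribution A (p=0.48) is closer to uniform (p=0.5), so it has higher entropy.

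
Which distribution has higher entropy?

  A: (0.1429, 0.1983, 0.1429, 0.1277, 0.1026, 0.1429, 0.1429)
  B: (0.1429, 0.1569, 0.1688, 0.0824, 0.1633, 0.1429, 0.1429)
A

Both distributions are close to uniform, making this a harder comparison.

H(A) = 2.7832 bits
H(B) = 2.7794 bits

The distribution closer to uniform has higher entropy.
Answer: A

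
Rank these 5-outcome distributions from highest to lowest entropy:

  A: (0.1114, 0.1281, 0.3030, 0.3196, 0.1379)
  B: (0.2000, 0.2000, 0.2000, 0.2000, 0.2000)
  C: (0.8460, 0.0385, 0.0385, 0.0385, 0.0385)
B > A > C

Key insight: Entropy is maximized by uniform distributions and minimized by concentrated distributions.

- Uniform distributions have maximum entropy log₂(5) = 2.3219 bits
- The more "peaked" or concentrated a distribution, the lower its entropy

Entropies:
  H(A) = 2.1746 bits
  H(B) = 2.3219 bits
  H(C) = 0.9278 bits

Ranking: B > A > C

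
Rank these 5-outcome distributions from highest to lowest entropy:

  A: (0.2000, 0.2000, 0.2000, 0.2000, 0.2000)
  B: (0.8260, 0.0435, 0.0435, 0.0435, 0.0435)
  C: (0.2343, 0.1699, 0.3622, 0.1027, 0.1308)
A > C > B

Key insight: Entropy is maximized by uniform distributions and minimized by concentrated distributions.

- Uniform distributions have maximum entropy log₂(5) = 2.3219 bits
- The more "peaked" or concentrated a distribution, the lower its entropy

Entropies:
  H(A) = 2.3219 bits
  H(B) = 1.0148 bits
  H(C) = 2.1769 bits

Ranking: A > C > B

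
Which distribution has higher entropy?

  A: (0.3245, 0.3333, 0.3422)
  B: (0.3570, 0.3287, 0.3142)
A

Both distributions are close to uniform, making this a harder comparison.

H(A) = 1.5846 bits
H(B) = 1.5829 bits

The distribution closer to uniform has higher entropy.
Answer: A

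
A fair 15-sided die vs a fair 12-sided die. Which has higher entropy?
15-sided die

Both are uniform distributions; for uniform over n outcomes, H = log₂(n). H(15-sided) = log₂(15) = 3.907 bits and H(12-sided) = log₂(12) = 3.585 bits. More outcomes in a uniform distribution means higher entropy.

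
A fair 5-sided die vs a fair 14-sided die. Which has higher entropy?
14-sided die

Both are uniform distributions; for uniform over n outcomes, H = log₂(n). H(5-sided) = log₂(5) = 2.322 bits and H(14-sided) = log₂(14) = 3.807 bits. More outcomes in a uniform distribution means higher entropy.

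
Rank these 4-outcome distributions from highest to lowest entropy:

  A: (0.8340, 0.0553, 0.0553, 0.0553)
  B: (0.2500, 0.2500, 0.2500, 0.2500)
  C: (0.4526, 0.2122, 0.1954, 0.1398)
B > C > A

Key insight: Entropy is maximized by uniform distributions and minimized by concentrated distributions.

- Uniform distributions have maximum entropy log₂(4) = 2.0000 bits
- The more "peaked" or concentrated a distribution, the lower its entropy

Entropies:
  H(A) = 0.9116 bits
  H(B) = 2.0000 bits
  H(C) = 1.8493 bits

Ranking: B > C > A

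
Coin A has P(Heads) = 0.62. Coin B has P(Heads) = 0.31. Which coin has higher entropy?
A

For binary distributions, entropy is maximized at p=0.5 and decreases as p moves toward 0 or 1.

H(A) = H(0.62) = 0.9580 bits
H(B) = H(0.31) = 0.8932 bits

Distribution A (p=0.62) is closer to uniform (p=0.5), so it has higher entropy.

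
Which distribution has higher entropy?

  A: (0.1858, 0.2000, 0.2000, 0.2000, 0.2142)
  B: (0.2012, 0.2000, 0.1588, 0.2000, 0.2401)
A

Both distributions are close to uniform, making this a harder comparison.

H(A) = 2.3205 bits
H(B) = 2.3099 bits

The distribution closer to uniform has higher entropy.
Answer: A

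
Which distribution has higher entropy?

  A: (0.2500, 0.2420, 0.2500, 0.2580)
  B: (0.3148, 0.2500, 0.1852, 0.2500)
A

Both distributions are close to uniform, making this a harder comparison.

H(A) = 1.9996 bits
H(B) = 1.9755 bits

The distribution closer to uniform has higher entropy.
Answer: A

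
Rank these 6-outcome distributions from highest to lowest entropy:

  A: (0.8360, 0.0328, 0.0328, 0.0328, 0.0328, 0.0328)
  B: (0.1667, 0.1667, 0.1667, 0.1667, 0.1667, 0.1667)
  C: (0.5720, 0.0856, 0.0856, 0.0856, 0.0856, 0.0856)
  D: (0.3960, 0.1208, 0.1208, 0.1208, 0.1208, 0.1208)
B > D > C > A

Key insight: Entropy is maximized by uniform distributions and minimized by concentrated distributions.

Entropies:
  H(A) = 1.0246 bits
  H(B) = 2.5850 bits
  H(C) = 1.9788 bits
  H(D) = 2.3710 bits

Ranking: B > D > C > A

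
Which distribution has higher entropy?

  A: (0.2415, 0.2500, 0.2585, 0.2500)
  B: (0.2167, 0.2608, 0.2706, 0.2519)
A

Both distributions are close to uniform, making this a harder comparison.

H(A) = 1.9996 bits
H(B) = 1.9951 bits

The distribution closer to uniform has higher entropy.
Answer: A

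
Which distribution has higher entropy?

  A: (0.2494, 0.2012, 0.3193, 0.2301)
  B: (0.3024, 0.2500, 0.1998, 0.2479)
B

Both distributions are close to uniform, making this a harder comparison.

H(A) = 1.9787 bits
H(B) = 1.9848 bits

The distribution closer to uniform has higher entropy.
Answer: B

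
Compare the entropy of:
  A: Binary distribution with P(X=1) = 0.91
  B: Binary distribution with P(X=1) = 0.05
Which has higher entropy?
A

For binary distributions, entropy is maximized at p=0.5 and decreases as p moves toward 0 or 1.

H(A) = H(0.91) = 0.4365 bits
H(B) = H(0.05) = 0.2864 bits

Distribution A (p=0.91) is closer to uniform (p=0.5), so it has higher entropy.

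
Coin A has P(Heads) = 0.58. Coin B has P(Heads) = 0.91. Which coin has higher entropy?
A

For binary distributions, entropy is maximized at p=0.5 and decreases as p moves toward 0 or 1.

H(A) = H(0.58) = 0.9815 bits
H(B) = H(0.91) = 0.4365 bits

Distribution A (p=0.58) is closer to uniform (p=0.5), so it has higher entropy.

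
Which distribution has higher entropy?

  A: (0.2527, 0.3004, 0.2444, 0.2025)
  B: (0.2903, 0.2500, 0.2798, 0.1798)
A

Both distributions are close to uniform, making this a harder comparison.

H(A) = 1.9860 bits
H(B) = 1.9773 bits

The distribution closer to uniform has higher entropy.
Answer: A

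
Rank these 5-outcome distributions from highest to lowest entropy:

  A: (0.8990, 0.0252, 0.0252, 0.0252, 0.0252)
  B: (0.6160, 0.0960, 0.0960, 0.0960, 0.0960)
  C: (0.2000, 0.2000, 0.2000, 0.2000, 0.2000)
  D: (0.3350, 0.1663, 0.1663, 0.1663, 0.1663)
C > D > B > A

Key insight: Entropy is maximized by uniform distributions and minimized by concentrated distributions.

Entropies:
  H(A) = 0.6742 bits
  H(B) = 1.7288 bits
  H(C) = 2.3219 bits
  H(D) = 2.2500 bits

Ranking: C > D > B > A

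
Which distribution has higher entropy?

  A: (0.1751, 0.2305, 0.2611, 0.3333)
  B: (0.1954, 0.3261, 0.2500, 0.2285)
B

Both distributions are close to uniform, making this a harder comparison.

H(A) = 1.9623 bits
H(B) = 1.9741 bits

The distribution closer to uniform has higher entropy.
Answer: B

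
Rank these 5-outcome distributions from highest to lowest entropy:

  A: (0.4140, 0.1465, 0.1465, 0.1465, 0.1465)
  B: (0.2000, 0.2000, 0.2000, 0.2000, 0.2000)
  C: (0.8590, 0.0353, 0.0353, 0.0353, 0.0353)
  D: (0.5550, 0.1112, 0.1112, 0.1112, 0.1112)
B > A > D > C

Key insight: Entropy is maximized by uniform distributions and minimized by concentrated distributions.

Entropies:
  H(A) = 2.1506 bits
  H(B) = 2.3219 bits
  H(C) = 0.8689 bits
  H(D) = 1.8813 bits

Ranking: B > A > D > C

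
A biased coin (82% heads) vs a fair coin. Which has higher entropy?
Fair coin

The fair coin is uniform (p=0.5), maximizing binary entropy at 1 bit. The biased coin has H(0.82) ≈ 0.680 bits — its outcome is more predictable, so its entropy is lower.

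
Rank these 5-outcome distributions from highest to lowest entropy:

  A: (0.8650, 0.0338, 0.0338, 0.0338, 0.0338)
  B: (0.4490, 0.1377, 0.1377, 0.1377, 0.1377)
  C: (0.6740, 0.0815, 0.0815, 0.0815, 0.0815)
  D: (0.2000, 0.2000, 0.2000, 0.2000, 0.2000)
D > B > C > A

Key insight: Entropy is maximized by uniform distributions and minimized by concentrated distributions.

Entropies:
  H(A) = 0.8410 bits
  H(B) = 2.0945 bits
  H(C) = 1.5628 bits
  H(D) = 2.3219 bits

Ranking: D > B > C > A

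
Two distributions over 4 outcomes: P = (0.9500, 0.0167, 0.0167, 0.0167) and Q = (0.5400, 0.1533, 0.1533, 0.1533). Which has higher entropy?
Q

P is highly concentrated on one outcome (95%), making it nearly deterministic. Q spreads its mass more evenly (max 54%). The more spread-out distribution has higher entropy: H(P) ≈ 0.366 bits, H(Q) ≈ 1.724 bits.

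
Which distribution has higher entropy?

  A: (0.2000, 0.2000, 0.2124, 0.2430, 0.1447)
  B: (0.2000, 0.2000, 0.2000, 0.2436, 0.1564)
B

Both distributions are close to uniform, making this a harder comparison.

H(A) = 2.3029 bits
H(B) = 2.3081 bits

The distribution closer to uniform has higher entropy.
Answer: B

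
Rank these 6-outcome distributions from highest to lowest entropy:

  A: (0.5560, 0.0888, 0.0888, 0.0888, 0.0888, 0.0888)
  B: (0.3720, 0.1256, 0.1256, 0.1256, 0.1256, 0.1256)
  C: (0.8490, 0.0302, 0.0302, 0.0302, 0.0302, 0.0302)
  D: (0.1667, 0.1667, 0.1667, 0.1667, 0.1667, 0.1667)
D > B > A > C

Key insight: Entropy is maximized by uniform distributions and minimized by concentrated distributions.

Entropies:
  H(A) = 2.0219 bits
  H(B) = 2.4104 bits
  H(C) = 0.9629 bits
  H(D) = 2.5850 bits

Ranking: D > B > A > C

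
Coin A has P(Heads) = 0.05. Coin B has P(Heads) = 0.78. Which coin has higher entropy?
B

For binary distributions, entropy is maximized at p=0.5 and decreases as p moves toward 0 or 1.

H(A) = H(0.05) = 0.2864 bits
H(B) = H(0.78) = 0.7602 bits

Distribution B (p=0.78) is closer to uniform (p=0.5), so it has higher entropy.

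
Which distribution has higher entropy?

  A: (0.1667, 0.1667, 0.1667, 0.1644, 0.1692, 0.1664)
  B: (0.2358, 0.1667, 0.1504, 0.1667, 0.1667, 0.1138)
A

Both distributions are close to uniform, making this a harder comparison.

H(A) = 2.5849 bits
H(B) = 2.5519 bits

The distribution closer to uniform has higher entropy.
Answer: A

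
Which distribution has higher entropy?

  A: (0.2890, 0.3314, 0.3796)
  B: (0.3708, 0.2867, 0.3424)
B

Both distributions are close to uniform, making this a harder comparison.

H(A) = 1.5761 bits
H(B) = 1.5769 bits

The distribution closer to uniform has higher entropy.
Answer: B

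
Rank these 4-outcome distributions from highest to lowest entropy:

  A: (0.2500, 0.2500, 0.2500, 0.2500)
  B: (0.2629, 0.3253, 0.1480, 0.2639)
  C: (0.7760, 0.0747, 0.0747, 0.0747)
A > B > C

Key insight: Entropy is maximized by uniform distributions and minimized by concentrated distributions.

- Uniform distributions have maximum entropy log₂(4) = 2.0000 bits
- The more "peaked" or concentrated a distribution, the lower its entropy

Entropies:
  H(A) = 2.0000 bits
  H(B) = 1.9488 bits
  H(C) = 1.1224 bits

Ranking: A > B > C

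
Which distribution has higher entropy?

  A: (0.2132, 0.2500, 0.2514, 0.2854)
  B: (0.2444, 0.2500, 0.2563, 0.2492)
B

Both distributions are close to uniform, making this a harder comparison.

H(A) = 1.9924 bits
H(B) = 1.9998 bits

The distribution closer to uniform has higher entropy.
Answer: B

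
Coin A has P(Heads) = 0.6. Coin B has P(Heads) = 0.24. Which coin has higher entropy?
A

For binary distributions, entropy is maximized at p=0.5 and decreases as p moves toward 0 or 1.

H(A) = H(0.6) = 0.9710 bits
H(B) = H(0.24) = 0.7950 bits

Distribution A (p=0.6) is closer to uniform (p=0.5), so it has higher entropy.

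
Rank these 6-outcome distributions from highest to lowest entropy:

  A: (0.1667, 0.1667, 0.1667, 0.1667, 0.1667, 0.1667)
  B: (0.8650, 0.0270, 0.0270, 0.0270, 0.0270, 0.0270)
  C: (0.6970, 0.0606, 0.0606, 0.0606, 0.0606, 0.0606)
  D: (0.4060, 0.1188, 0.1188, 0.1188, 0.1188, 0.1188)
A > D > C > B

Key insight: Entropy is maximized by uniform distributions and minimized by concentrated distributions.

Entropies:
  H(A) = 2.5850 bits
  H(B) = 0.8845 bits
  H(C) = 1.5885 bits
  H(D) = 2.3536 bits

Ranking: A > D > C > B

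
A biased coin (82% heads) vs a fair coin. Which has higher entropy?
Fair coin

The fair coin is uniform (p=0.5), maximizing binary entropy at 1 bit. The biased coin has H(0.82) ≈ 0.680 bits — its outcome is more predictable, so its entropy is lower.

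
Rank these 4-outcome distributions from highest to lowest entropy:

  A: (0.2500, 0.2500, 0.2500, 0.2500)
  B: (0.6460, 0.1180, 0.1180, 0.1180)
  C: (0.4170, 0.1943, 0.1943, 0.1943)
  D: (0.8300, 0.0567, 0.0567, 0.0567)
A > C > B > D

Key insight: Entropy is maximized by uniform distributions and minimized by concentrated distributions.

Entropies:
  H(A) = 2.0000 bits
  H(B) = 1.4987 bits
  H(C) = 1.9041 bits
  H(D) = 0.9271 bits

Ranking: A > C > B > D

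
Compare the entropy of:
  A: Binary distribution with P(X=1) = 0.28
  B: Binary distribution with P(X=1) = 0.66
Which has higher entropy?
B

For binary distributions, entropy is maximized at p=0.5 and decreases as p moves toward 0 or 1.

H(A) = H(0.28) = 0.8555 bits
H(B) = H(0.66) = 0.9248 bits

Distribution B (p=0.66) is closer to uniform (p=0.5), so it has higher entropy.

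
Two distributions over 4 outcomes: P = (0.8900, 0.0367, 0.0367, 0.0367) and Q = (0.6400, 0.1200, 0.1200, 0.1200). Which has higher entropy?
Q

P is highly concentrated on one outcome (89%), making it nearly deterministic. Q spreads its mass more evenly (max 64%). The more spread-out distribution has higher entropy: H(P) ≈ 0.674 bits, H(Q) ≈ 1.513 bits.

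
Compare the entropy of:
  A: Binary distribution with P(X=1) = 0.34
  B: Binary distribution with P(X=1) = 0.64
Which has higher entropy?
B

For binary distributions, entropy is maximized at p=0.5 and decreases as p moves toward 0 or 1.

H(A) = H(0.34) = 0.9248 bits
H(B) = H(0.64) = 0.9427 bits

Distribution B (p=0.64) is closer to uniform (p=0.5), so it has higher entropy.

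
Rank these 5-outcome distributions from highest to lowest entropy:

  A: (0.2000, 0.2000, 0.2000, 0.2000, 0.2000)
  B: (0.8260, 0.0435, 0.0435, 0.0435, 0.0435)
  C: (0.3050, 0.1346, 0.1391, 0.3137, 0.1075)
A > C > B

Key insight: Entropy is maximized by uniform distributions and minimized by concentrated distributions.

- Uniform distributions have maximum entropy log₂(5) = 2.3219 bits
- The more "peaked" or concentrated a distribution, the lower its entropy

Entropies:
  H(A) = 2.3219 bits
  H(B) = 1.0148 bits
  H(C) = 2.1784 bits

Ranking: A > C > B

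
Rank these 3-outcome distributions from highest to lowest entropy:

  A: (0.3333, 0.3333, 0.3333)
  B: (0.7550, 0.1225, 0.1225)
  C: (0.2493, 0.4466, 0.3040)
A > C > B

Key insight: Entropy is maximized by uniform distributions and minimized by concentrated distributions.

- Uniform distributions have maximum entropy log₂(3) = 1.5850 bits
- The more "peaked" or concentrated a distribution, the lower its entropy

Entropies:
  H(A) = 1.5850 bits
  H(B) = 1.0483 bits
  H(C) = 1.5412 bits

Ranking: A > C > B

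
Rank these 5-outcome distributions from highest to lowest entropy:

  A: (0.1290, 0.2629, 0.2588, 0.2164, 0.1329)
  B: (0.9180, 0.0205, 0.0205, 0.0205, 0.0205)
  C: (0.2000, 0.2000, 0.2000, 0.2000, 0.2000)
C > A > B

Key insight: Entropy is maximized by uniform distributions and minimized by concentrated distributions.

- Uniform distributions have maximum entropy log₂(5) = 2.3219 bits
- The more "peaked" or concentrated a distribution, the lower its entropy

Entropies:
  H(A) = 2.2573 bits
  H(B) = 0.5732 bits
  H(C) = 2.3219 bits

Ranking: C > A > B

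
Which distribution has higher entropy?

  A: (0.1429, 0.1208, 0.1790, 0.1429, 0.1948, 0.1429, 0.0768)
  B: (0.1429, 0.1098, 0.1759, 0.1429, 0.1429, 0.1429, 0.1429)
B

Both distributions are close to uniform, making this a harder comparison.

H(A) = 2.7599 bits
H(B) = 2.7962 bits

The distribution closer to uniform has higher entropy.
Answer: B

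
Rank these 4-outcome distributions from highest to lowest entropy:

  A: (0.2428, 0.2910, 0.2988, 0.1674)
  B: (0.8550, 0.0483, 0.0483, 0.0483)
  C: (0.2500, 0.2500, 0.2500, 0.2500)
C > A > B

Key insight: Entropy is maximized by uniform distributions and minimized by concentrated distributions.

- Uniform distributions have maximum entropy log₂(4) = 2.0000 bits
- The more "peaked" or concentrated a distribution, the lower its entropy

Entropies:
  H(A) = 1.9665 bits
  H(B) = 0.8270 bits
  H(C) = 2.0000 bits

Ranking: C > A > B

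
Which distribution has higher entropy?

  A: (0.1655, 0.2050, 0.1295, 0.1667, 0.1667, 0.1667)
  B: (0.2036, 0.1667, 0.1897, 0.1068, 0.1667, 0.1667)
A

Both distributions are close to uniform, making this a harder comparison.

H(A) = 2.5725 bits
H(B) = 2.5594 bits

The distribution closer to uniform has higher entropy.
Answer: A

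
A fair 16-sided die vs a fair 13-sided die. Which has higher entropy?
16-sided die

Both are uniform distributions; for uniform over n outcomes, H = log₂(n). H(16-sided) = log₂(16) = 4.000 bits and H(13-sided) = log₂(13) = 3.700 bits. More outcomes in a uniform distribution means higher entropy.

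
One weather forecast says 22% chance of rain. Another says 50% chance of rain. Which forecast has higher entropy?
50% forecast

Treat each forecast as a Bernoulli distribution. Binary entropy is maximized at p=0.5 and falls off symmetrically toward 0 or 1. The 50% forecast is closer to 50%, so it is more uncertain. H(22%) ≈ 0.760 bits, H(50%) ≈ 1.000 bits.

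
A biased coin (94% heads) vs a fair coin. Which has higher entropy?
Fair coin

The fair coin is uniform (p=0.5), maximizing binary entropy at 1 bit. The biased coin has H(0.94) ≈ 0.327 bits — its outcome is more predictable, so its entropy is lower.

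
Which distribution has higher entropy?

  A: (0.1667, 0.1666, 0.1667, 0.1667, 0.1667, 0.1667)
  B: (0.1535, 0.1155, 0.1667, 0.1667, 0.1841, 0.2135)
A

Both distributions are close to uniform, making this a harder comparison.

H(A) = 2.5850 bits
H(B) = 2.5615 bits

The distribution closer to uniform has higher entropy.
Answer: A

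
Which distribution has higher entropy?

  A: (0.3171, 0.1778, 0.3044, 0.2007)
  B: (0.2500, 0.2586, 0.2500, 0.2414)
B

Both distributions are close to uniform, making this a harder comparison.

H(A) = 1.9558 bits
H(B) = 1.9996 bits

The distribution closer to uniform has higher entropy.
Answer: B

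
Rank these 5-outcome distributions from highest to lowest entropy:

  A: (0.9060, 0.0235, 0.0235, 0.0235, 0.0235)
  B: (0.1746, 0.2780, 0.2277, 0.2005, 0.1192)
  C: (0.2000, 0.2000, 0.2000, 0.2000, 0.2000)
C > B > A

Key insight: Entropy is maximized by uniform distributions and minimized by concentrated distributions.

- Uniform distributions have maximum entropy log₂(5) = 2.3219 bits
- The more "peaked" or concentrated a distribution, the lower its entropy

Entropies:
  H(A) = 0.6377 bits
  H(B) = 2.2697 bits
  H(C) = 2.3219 bits

Ranking: C > B > A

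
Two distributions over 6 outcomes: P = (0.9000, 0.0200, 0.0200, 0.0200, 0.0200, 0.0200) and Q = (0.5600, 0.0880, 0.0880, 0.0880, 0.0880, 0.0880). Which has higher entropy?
Q

P is highly concentrated on one outcome (90%), making it nearly deterministic. Q spreads its mass more evenly (max 56%). The more spread-out distribution has higher entropy: H(P) ≈ 0.701 bits, H(Q) ≈ 2.011 bits.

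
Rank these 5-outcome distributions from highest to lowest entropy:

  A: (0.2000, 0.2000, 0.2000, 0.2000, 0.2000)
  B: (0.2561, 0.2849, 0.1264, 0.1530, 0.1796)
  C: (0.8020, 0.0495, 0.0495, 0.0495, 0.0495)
A > B > C

Key insight: Entropy is maximized by uniform distributions and minimized by concentrated distributions.

- Uniform distributions have maximum entropy log₂(5) = 2.3219 bits
- The more "peaked" or concentrated a distribution, the lower its entropy

Entropies:
  H(A) = 2.3219 bits
  H(B) = 2.2558 bits
  H(C) = 1.1139 bits

Ranking: A > B > C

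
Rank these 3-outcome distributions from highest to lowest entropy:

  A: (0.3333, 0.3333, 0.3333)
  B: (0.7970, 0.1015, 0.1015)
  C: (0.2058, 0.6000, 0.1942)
A > C > B

Key insight: Entropy is maximized by uniform distributions and minimized by concentrated distributions.

- Uniform distributions have maximum entropy log₂(3) = 1.5850 bits
- The more "peaked" or concentrated a distribution, the lower its entropy

Entropies:
  H(A) = 1.5850 bits
  H(B) = 0.9309 bits
  H(C) = 1.3707 bits

Ranking: A > C > B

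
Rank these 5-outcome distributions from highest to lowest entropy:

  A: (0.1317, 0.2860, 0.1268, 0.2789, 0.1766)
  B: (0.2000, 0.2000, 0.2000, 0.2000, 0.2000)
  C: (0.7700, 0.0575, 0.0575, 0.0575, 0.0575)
B > A > C

Key insight: Entropy is maximized by uniform distributions and minimized by concentrated distributions.

- Uniform distributions have maximum entropy log₂(5) = 2.3219 bits
- The more "peaked" or concentrated a distribution, the lower its entropy

Entropies:
  H(A) = 2.2349 bits
  H(B) = 2.3219 bits
  H(C) = 1.2380 bits

Ranking: B > A > C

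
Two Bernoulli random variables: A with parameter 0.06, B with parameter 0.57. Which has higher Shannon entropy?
B

For binary distributions, entropy is maximized at p=0.5 and decreases as p moves toward 0 or 1.

H(A) = H(0.06) = 0.3274 bits
H(B) = H(0.57) = 0.9858 bits

Distribution B (p=0.57) is closer to uniform (p=0.5), so it has higher entropy.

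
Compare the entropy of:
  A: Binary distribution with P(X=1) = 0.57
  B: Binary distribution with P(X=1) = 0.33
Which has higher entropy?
A

For binary distributions, entropy is maximized at p=0.5 and decreases as p moves toward 0 or 1.

H(A) = H(0.57) = 0.9858 bits
H(B) = H(0.33) = 0.9149 bits

Distribution A (p=0.57) is closer to uniform (p=0.5), so it has higher entropy.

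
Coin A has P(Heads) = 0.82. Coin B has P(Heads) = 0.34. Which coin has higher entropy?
B

For binary distributions, entropy is maximized at p=0.5 and decreases as p moves toward 0 or 1.

H(A) = H(0.82) = 0.6801 bits
H(B) = H(0.34) = 0.9248 bits

Distribution B (p=0.34) is closer to uniform (p=0.5), so it has higher entropy.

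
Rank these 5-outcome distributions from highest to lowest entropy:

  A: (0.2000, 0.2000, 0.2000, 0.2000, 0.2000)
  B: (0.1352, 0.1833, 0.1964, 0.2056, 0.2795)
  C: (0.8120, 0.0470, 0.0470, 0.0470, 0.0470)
A > B > C

Key insight: Entropy is maximized by uniform distributions and minimized by concentrated distributions.

- Uniform distributions have maximum entropy log₂(5) = 2.3219 bits
- The more "peaked" or concentrated a distribution, the lower its entropy

Entropies:
  H(A) = 2.3219 bits
  H(B) = 2.2834 bits
  H(C) = 1.0733 bits

Ranking: A > B > C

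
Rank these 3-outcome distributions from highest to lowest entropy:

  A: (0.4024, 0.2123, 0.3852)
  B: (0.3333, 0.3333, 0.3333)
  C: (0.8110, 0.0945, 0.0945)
B > A > C

Key insight: Entropy is maximized by uniform distributions and minimized by concentrated distributions.

- Uniform distributions have maximum entropy log₂(3) = 1.5850 bits
- The more "peaked" or concentrated a distribution, the lower its entropy

Entropies:
  H(A) = 1.5333 bits
  H(B) = 1.5850 bits
  H(C) = 0.8884 bits

Ranking: B > A > C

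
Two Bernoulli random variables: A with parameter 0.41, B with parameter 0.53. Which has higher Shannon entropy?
B

For binary distributions, entropy is maximized at p=0.5 and decreases as p moves toward 0 or 1.

H(A) = H(0.41) = 0.9765 bits
H(B) = H(0.53) = 0.9974 bits

Distribution B (p=0.53) is closer to uniform (p=0.5), so it has higher entropy.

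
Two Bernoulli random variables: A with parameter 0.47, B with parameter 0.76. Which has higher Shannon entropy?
A

For binary distributions, entropy is maximized at p=0.5 and decreases as p moves toward 0 or 1.

H(A) = H(0.47) = 0.9974 bits
H(B) = H(0.76) = 0.7950 bits

Distribution A (p=0.47) is closer to uniform (p=0.5), so it has higher entropy.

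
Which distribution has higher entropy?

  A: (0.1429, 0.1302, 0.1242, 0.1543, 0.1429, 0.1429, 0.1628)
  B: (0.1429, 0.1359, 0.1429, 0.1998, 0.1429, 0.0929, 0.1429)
A

Both distributions are close to uniform, making this a harder comparison.

H(A) = 2.8021 bits
H(B) = 2.7782 bits

The distribution closer to uniform has higher entropy.
Answer: A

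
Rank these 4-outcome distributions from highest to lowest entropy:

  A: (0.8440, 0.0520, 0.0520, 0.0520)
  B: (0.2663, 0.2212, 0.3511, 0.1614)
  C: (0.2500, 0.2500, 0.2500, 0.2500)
C > B > A

Key insight: Entropy is maximized by uniform distributions and minimized by concentrated distributions.

- Uniform distributions have maximum entropy log₂(4) = 2.0000 bits
- The more "peaked" or concentrated a distribution, the lower its entropy

Entropies:
  H(A) = 0.8719 bits
  H(B) = 1.9446 bits
  H(C) = 2.0000 bits

Ranking: C > B > A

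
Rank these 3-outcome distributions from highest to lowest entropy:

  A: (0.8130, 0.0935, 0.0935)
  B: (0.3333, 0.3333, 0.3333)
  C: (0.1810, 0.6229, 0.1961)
B > C > A

Key insight: Entropy is maximized by uniform distributions and minimized by concentrated distributions.

- Uniform distributions have maximum entropy log₂(3) = 1.5850 bits
- The more "peaked" or concentrated a distribution, the lower its entropy

Entropies:
  H(A) = 0.8822 bits
  H(B) = 1.5850 bits
  H(C) = 1.3326 bits

Ranking: B > C > A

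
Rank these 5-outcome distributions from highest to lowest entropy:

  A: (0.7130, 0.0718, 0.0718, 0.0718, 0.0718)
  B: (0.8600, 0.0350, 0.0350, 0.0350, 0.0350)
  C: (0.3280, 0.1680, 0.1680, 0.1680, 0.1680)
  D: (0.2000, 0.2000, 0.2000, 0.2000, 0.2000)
D > C > A > B

Key insight: Entropy is maximized by uniform distributions and minimized by concentrated distributions.

Entropies:
  H(A) = 1.4388 bits
  H(B) = 0.8642 bits
  H(C) = 2.2569 bits
  H(D) = 2.3219 bits

Ranking: D > C > A > B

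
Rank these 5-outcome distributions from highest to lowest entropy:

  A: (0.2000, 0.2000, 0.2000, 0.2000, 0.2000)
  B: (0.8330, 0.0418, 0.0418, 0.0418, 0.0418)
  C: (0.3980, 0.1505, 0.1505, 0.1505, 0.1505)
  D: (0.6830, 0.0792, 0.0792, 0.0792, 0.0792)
A > C > D > B

Key insight: Entropy is maximized by uniform distributions and minimized by concentrated distributions.

Entropies:
  H(A) = 2.3219 bits
  H(B) = 0.9848 bits
  H(C) = 2.1738 bits
  H(D) = 1.5351 bits

Ranking: A > C > D > B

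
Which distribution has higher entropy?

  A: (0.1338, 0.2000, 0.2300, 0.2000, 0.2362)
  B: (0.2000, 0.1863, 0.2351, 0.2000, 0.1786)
B

Both distributions are close to uniform, making this a harder comparison.

H(A) = 2.2965 bits
H(B) = 2.3153 bits

The distribution closer to uniform has higher entropy.
Answer: B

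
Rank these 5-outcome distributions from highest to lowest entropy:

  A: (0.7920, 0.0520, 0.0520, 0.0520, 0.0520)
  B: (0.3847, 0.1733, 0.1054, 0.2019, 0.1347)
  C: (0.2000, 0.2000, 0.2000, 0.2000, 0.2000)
C > B > A

Key insight: Entropy is maximized by uniform distributions and minimized by concentrated distributions.

- Uniform distributions have maximum entropy log₂(5) = 2.3219 bits
- The more "peaked" or concentrated a distribution, the lower its entropy

Entropies:
  H(A) = 1.1536 bits
  H(B) = 2.1662 bits
  H(C) = 2.3219 bits

Ranking: C > B > A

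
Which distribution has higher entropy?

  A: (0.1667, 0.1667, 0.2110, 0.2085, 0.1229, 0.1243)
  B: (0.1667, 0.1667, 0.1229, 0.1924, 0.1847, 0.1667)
B

Both distributions are close to uniform, making this a harder comparison.

H(A) = 2.5525 bits
H(B) = 2.5718 bits

The distribution closer to uniform has higher entropy.
Answer: B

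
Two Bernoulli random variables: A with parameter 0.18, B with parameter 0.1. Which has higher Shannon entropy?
A

For binary distributions, entropy is maximized at p=0.5 and decreases as p moves toward 0 or 1.

H(A) = H(0.18) = 0.6801 bits
H(B) = H(0.1) = 0.4690 bits

Distribution A (p=0.18) is closer to uniform (p=0.5), so it has higher entropy.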